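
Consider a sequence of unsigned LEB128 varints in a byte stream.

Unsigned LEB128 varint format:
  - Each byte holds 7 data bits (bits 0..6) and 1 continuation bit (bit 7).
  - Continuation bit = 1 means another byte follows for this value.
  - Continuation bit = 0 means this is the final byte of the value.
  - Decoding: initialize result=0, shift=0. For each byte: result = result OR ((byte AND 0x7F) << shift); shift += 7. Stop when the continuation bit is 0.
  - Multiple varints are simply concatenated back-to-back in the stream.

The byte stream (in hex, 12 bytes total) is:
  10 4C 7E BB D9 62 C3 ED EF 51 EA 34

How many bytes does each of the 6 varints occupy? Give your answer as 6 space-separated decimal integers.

Answer: 1 1 1 3 4 2

Derivation:
  byte[0]=0x10 cont=0 payload=0x10=16: acc |= 16<<0 -> acc=16 shift=7 [end]
Varint 1: bytes[0:1] = 10 -> value 16 (1 byte(s))
  byte[1]=0x4C cont=0 payload=0x4C=76: acc |= 76<<0 -> acc=76 shift=7 [end]
Varint 2: bytes[1:2] = 4C -> value 76 (1 byte(s))
  byte[2]=0x7E cont=0 payload=0x7E=126: acc |= 126<<0 -> acc=126 shift=7 [end]
Varint 3: bytes[2:3] = 7E -> value 126 (1 byte(s))
  byte[3]=0xBB cont=1 payload=0x3B=59: acc |= 59<<0 -> acc=59 shift=7
  byte[4]=0xD9 cont=1 payload=0x59=89: acc |= 89<<7 -> acc=11451 shift=14
  byte[5]=0x62 cont=0 payload=0x62=98: acc |= 98<<14 -> acc=1617083 shift=21 [end]
Varint 4: bytes[3:6] = BB D9 62 -> value 1617083 (3 byte(s))
  byte[6]=0xC3 cont=1 payload=0x43=67: acc |= 67<<0 -> acc=67 shift=7
  byte[7]=0xED cont=1 payload=0x6D=109: acc |= 109<<7 -> acc=14019 shift=14
  byte[8]=0xEF cont=1 payload=0x6F=111: acc |= 111<<14 -> acc=1832643 shift=21
  byte[9]=0x51 cont=0 payload=0x51=81: acc |= 81<<21 -> acc=171701955 shift=28 [end]
Varint 5: bytes[6:10] = C3 ED EF 51 -> value 171701955 (4 byte(s))
  byte[10]=0xEA cont=1 payload=0x6A=106: acc |= 106<<0 -> acc=106 shift=7
  byte[11]=0x34 cont=0 payload=0x34=52: acc |= 52<<7 -> acc=6762 shift=14 [end]
Varint 6: bytes[10:12] = EA 34 -> value 6762 (2 byte(s))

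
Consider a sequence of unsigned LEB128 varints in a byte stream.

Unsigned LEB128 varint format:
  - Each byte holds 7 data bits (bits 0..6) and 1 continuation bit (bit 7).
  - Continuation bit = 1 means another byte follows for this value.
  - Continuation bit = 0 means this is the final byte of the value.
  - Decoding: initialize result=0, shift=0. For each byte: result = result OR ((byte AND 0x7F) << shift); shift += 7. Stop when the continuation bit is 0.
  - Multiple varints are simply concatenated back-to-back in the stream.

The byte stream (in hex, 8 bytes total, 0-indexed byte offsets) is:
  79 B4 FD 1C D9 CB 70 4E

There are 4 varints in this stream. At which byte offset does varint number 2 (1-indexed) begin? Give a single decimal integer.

  byte[0]=0x79 cont=0 payload=0x79=121: acc |= 121<<0 -> acc=121 shift=7 [end]
Varint 1: bytes[0:1] = 79 -> value 121 (1 byte(s))
  byte[1]=0xB4 cont=1 payload=0x34=52: acc |= 52<<0 -> acc=52 shift=7
  byte[2]=0xFD cont=1 payload=0x7D=125: acc |= 125<<7 -> acc=16052 shift=14
  byte[3]=0x1C cont=0 payload=0x1C=28: acc |= 28<<14 -> acc=474804 shift=21 [end]
Varint 2: bytes[1:4] = B4 FD 1C -> value 474804 (3 byte(s))
  byte[4]=0xD9 cont=1 payload=0x59=89: acc |= 89<<0 -> acc=89 shift=7
  byte[5]=0xCB cont=1 payload=0x4B=75: acc |= 75<<7 -> acc=9689 shift=14
  byte[6]=0x70 cont=0 payload=0x70=112: acc |= 112<<14 -> acc=1844697 shift=21 [end]
Varint 3: bytes[4:7] = D9 CB 70 -> value 1844697 (3 byte(s))
  byte[7]=0x4E cont=0 payload=0x4E=78: acc |= 78<<0 -> acc=78 shift=7 [end]
Varint 4: bytes[7:8] = 4E -> value 78 (1 byte(s))

Answer: 1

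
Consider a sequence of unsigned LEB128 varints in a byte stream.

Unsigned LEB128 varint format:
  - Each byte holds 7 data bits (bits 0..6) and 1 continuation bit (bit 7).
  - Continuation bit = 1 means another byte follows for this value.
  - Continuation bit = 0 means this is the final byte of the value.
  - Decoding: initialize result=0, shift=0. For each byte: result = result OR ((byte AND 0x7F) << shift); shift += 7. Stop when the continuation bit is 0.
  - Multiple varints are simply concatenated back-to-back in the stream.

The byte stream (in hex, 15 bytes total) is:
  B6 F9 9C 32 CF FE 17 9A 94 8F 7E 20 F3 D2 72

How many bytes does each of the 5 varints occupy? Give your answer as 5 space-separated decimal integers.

Answer: 4 3 4 1 3

Derivation:
  byte[0]=0xB6 cont=1 payload=0x36=54: acc |= 54<<0 -> acc=54 shift=7
  byte[1]=0xF9 cont=1 payload=0x79=121: acc |= 121<<7 -> acc=15542 shift=14
  byte[2]=0x9C cont=1 payload=0x1C=28: acc |= 28<<14 -> acc=474294 shift=21
  byte[3]=0x32 cont=0 payload=0x32=50: acc |= 50<<21 -> acc=105331894 shift=28 [end]
Varint 1: bytes[0:4] = B6 F9 9C 32 -> value 105331894 (4 byte(s))
  byte[4]=0xCF cont=1 payload=0x4F=79: acc |= 79<<0 -> acc=79 shift=7
  byte[5]=0xFE cont=1 payload=0x7E=126: acc |= 126<<7 -> acc=16207 shift=14
  byte[6]=0x17 cont=0 payload=0x17=23: acc |= 23<<14 -> acc=393039 shift=21 [end]
Varint 2: bytes[4:7] = CF FE 17 -> value 393039 (3 byte(s))
  byte[7]=0x9A cont=1 payload=0x1A=26: acc |= 26<<0 -> acc=26 shift=7
  byte[8]=0x94 cont=1 payload=0x14=20: acc |= 20<<7 -> acc=2586 shift=14
  byte[9]=0x8F cont=1 payload=0x0F=15: acc |= 15<<14 -> acc=248346 shift=21
  byte[10]=0x7E cont=0 payload=0x7E=126: acc |= 126<<21 -> acc=264489498 shift=28 [end]
Varint 3: bytes[7:11] = 9A 94 8F 7E -> value 264489498 (4 byte(s))
  byte[11]=0x20 cont=0 payload=0x20=32: acc |= 32<<0 -> acc=32 shift=7 [end]
Varint 4: bytes[11:12] = 20 -> value 32 (1 byte(s))
  byte[12]=0xF3 cont=1 payload=0x73=115: acc |= 115<<0 -> acc=115 shift=7
  byte[13]=0xD2 cont=1 payload=0x52=82: acc |= 82<<7 -> acc=10611 shift=14
  byte[14]=0x72 cont=0 payload=0x72=114: acc |= 114<<14 -> acc=1878387 shift=21 [end]
Varint 5: bytes[12:15] = F3 D2 72 -> value 1878387 (3 byte(s))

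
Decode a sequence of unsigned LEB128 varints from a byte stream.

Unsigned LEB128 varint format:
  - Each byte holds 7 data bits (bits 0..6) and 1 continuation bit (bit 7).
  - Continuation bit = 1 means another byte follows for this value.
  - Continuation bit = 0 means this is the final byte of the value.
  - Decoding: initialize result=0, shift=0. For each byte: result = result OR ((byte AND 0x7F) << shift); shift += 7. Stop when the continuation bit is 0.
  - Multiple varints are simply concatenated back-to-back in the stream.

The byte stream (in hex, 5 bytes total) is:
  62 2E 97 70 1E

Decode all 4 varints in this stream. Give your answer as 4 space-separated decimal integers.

  byte[0]=0x62 cont=0 payload=0x62=98: acc |= 98<<0 -> acc=98 shift=7 [end]
Varint 1: bytes[0:1] = 62 -> value 98 (1 byte(s))
  byte[1]=0x2E cont=0 payload=0x2E=46: acc |= 46<<0 -> acc=46 shift=7 [end]
Varint 2: bytes[1:2] = 2E -> value 46 (1 byte(s))
  byte[2]=0x97 cont=1 payload=0x17=23: acc |= 23<<0 -> acc=23 shift=7
  byte[3]=0x70 cont=0 payload=0x70=112: acc |= 112<<7 -> acc=14359 shift=14 [end]
Varint 3: bytes[2:4] = 97 70 -> value 14359 (2 byte(s))
  byte[4]=0x1E cont=0 payload=0x1E=30: acc |= 30<<0 -> acc=30 shift=7 [end]
Varint 4: bytes[4:5] = 1E -> value 30 (1 byte(s))

Answer: 98 46 14359 30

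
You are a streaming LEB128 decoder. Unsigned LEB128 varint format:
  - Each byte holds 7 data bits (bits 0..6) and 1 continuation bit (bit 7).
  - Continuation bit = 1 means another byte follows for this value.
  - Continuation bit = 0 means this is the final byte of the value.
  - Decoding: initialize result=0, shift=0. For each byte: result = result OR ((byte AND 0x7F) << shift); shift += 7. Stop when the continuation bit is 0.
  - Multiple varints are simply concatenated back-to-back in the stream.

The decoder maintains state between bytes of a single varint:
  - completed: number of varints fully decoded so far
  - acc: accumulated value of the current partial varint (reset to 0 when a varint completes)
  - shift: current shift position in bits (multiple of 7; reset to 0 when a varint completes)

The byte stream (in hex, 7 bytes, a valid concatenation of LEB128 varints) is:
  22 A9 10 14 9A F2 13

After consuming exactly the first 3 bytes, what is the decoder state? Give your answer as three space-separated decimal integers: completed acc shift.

Answer: 2 0 0

Derivation:
byte[0]=0x22 cont=0 payload=0x22: varint #1 complete (value=34); reset -> completed=1 acc=0 shift=0
byte[1]=0xA9 cont=1 payload=0x29: acc |= 41<<0 -> completed=1 acc=41 shift=7
byte[2]=0x10 cont=0 payload=0x10: varint #2 complete (value=2089); reset -> completed=2 acc=0 shift=0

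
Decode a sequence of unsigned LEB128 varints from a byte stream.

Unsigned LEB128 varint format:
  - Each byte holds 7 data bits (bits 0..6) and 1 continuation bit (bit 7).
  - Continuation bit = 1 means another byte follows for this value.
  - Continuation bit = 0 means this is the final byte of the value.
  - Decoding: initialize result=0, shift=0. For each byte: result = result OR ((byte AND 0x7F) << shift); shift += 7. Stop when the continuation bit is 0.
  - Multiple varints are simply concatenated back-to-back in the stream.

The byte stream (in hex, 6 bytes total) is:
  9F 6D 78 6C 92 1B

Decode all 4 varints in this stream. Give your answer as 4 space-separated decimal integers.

Answer: 13983 120 108 3474

Derivation:
  byte[0]=0x9F cont=1 payload=0x1F=31: acc |= 31<<0 -> acc=31 shift=7
  byte[1]=0x6D cont=0 payload=0x6D=109: acc |= 109<<7 -> acc=13983 shift=14 [end]
Varint 1: bytes[0:2] = 9F 6D -> value 13983 (2 byte(s))
  byte[2]=0x78 cont=0 payload=0x78=120: acc |= 120<<0 -> acc=120 shift=7 [end]
Varint 2: bytes[2:3] = 78 -> value 120 (1 byte(s))
  byte[3]=0x6C cont=0 payload=0x6C=108: acc |= 108<<0 -> acc=108 shift=7 [end]
Varint 3: bytes[3:4] = 6C -> value 108 (1 byte(s))
  byte[4]=0x92 cont=1 payload=0x12=18: acc |= 18<<0 -> acc=18 shift=7
  byte[5]=0x1B cont=0 payload=0x1B=27: acc |= 27<<7 -> acc=3474 shift=14 [end]
Varint 4: bytes[4:6] = 92 1B -> value 3474 (2 byte(s))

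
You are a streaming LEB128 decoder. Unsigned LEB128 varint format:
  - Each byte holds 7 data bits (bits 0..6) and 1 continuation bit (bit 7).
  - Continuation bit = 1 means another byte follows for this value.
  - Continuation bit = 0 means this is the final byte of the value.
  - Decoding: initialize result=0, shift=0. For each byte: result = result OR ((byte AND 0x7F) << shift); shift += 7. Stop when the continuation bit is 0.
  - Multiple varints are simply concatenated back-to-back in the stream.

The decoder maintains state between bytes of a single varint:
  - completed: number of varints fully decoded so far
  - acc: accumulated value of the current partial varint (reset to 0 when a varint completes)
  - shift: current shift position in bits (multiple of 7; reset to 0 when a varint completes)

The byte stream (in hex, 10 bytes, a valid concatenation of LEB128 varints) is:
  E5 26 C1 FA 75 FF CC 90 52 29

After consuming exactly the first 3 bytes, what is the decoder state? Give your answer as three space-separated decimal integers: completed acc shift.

byte[0]=0xE5 cont=1 payload=0x65: acc |= 101<<0 -> completed=0 acc=101 shift=7
byte[1]=0x26 cont=0 payload=0x26: varint #1 complete (value=4965); reset -> completed=1 acc=0 shift=0
byte[2]=0xC1 cont=1 payload=0x41: acc |= 65<<0 -> completed=1 acc=65 shift=7

Answer: 1 65 7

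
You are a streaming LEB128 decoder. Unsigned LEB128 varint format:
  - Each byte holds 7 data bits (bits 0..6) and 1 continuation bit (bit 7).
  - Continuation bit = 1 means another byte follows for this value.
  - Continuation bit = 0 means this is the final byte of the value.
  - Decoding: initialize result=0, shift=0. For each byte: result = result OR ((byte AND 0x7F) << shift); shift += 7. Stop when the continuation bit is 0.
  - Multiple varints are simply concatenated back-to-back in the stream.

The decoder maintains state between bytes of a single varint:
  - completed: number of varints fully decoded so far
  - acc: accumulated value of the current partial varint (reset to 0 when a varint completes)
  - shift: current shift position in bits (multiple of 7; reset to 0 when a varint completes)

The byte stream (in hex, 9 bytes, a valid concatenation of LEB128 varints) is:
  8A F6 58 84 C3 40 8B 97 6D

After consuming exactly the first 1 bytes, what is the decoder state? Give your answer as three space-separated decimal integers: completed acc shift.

byte[0]=0x8A cont=1 payload=0x0A: acc |= 10<<0 -> completed=0 acc=10 shift=7

Answer: 0 10 7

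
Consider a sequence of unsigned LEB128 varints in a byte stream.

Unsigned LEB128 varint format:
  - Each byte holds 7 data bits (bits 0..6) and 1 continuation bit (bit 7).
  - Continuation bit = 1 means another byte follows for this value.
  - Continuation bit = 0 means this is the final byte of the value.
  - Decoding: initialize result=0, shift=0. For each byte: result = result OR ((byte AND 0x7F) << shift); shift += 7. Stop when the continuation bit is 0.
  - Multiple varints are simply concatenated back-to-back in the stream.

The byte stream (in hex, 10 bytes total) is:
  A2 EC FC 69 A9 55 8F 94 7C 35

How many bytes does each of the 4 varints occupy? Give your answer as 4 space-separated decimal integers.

  byte[0]=0xA2 cont=1 payload=0x22=34: acc |= 34<<0 -> acc=34 shift=7
  byte[1]=0xEC cont=1 payload=0x6C=108: acc |= 108<<7 -> acc=13858 shift=14
  byte[2]=0xFC cont=1 payload=0x7C=124: acc |= 124<<14 -> acc=2045474 shift=21
  byte[3]=0x69 cont=0 payload=0x69=105: acc |= 105<<21 -> acc=222246434 shift=28 [end]
Varint 1: bytes[0:4] = A2 EC FC 69 -> value 222246434 (4 byte(s))
  byte[4]=0xA9 cont=1 payload=0x29=41: acc |= 41<<0 -> acc=41 shift=7
  byte[5]=0x55 cont=0 payload=0x55=85: acc |= 85<<7 -> acc=10921 shift=14 [end]
Varint 2: bytes[4:6] = A9 55 -> value 10921 (2 byte(s))
  byte[6]=0x8F cont=1 payload=0x0F=15: acc |= 15<<0 -> acc=15 shift=7
  byte[7]=0x94 cont=1 payload=0x14=20: acc |= 20<<7 -> acc=2575 shift=14
  byte[8]=0x7C cont=0 payload=0x7C=124: acc |= 124<<14 -> acc=2034191 shift=21 [end]
Varint 3: bytes[6:9] = 8F 94 7C -> value 2034191 (3 byte(s))
  byte[9]=0x35 cont=0 payload=0x35=53: acc |= 53<<0 -> acc=53 shift=7 [end]
Varint 4: bytes[9:10] = 35 -> value 53 (1 byte(s))

Answer: 4 2 3 1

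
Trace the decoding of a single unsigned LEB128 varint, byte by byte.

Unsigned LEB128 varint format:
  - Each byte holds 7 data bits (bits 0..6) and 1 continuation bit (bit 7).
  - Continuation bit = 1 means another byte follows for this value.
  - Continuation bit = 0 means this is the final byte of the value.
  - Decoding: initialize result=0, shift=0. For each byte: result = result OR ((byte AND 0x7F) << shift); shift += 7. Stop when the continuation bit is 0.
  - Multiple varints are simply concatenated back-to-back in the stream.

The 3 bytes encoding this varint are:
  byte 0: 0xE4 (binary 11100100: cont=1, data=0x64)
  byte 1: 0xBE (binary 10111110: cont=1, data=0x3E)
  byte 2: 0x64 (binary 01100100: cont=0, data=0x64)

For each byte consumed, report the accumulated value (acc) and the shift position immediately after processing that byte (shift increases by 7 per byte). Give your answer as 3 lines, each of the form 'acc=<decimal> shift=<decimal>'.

Answer: acc=100 shift=7
acc=8036 shift=14
acc=1646436 shift=21

Derivation:
byte 0=0xE4: payload=0x64=100, contrib = 100<<0 = 100; acc -> 100, shift -> 7
byte 1=0xBE: payload=0x3E=62, contrib = 62<<7 = 7936; acc -> 8036, shift -> 14
byte 2=0x64: payload=0x64=100, contrib = 100<<14 = 1638400; acc -> 1646436, shift -> 21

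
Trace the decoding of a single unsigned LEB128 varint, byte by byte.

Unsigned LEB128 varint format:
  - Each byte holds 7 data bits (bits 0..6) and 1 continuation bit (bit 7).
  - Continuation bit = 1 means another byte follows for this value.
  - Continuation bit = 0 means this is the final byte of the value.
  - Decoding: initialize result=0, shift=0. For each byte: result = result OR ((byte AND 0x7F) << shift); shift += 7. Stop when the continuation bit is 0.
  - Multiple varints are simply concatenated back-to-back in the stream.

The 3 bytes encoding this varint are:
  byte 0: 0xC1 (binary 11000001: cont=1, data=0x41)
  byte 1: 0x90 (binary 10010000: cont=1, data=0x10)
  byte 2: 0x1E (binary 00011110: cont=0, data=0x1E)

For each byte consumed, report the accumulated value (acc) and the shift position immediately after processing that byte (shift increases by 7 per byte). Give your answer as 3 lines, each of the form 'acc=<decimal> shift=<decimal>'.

byte 0=0xC1: payload=0x41=65, contrib = 65<<0 = 65; acc -> 65, shift -> 7
byte 1=0x90: payload=0x10=16, contrib = 16<<7 = 2048; acc -> 2113, shift -> 14
byte 2=0x1E: payload=0x1E=30, contrib = 30<<14 = 491520; acc -> 493633, shift -> 21

Answer: acc=65 shift=7
acc=2113 shift=14
acc=493633 shift=21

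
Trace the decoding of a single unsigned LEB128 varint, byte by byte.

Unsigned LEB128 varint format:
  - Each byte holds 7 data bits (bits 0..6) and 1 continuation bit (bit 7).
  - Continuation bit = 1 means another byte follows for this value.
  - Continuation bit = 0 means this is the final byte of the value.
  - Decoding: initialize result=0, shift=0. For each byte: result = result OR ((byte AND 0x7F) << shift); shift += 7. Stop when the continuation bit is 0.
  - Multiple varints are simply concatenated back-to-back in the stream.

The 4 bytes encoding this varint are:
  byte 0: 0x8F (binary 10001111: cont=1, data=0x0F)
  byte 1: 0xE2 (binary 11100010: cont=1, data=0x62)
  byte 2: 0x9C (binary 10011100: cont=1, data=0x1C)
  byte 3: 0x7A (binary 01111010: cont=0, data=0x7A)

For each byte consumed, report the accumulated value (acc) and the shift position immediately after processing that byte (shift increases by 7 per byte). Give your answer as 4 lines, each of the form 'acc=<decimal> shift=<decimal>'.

Answer: acc=15 shift=7
acc=12559 shift=14
acc=471311 shift=21
acc=256323855 shift=28

Derivation:
byte 0=0x8F: payload=0x0F=15, contrib = 15<<0 = 15; acc -> 15, shift -> 7
byte 1=0xE2: payload=0x62=98, contrib = 98<<7 = 12544; acc -> 12559, shift -> 14
byte 2=0x9C: payload=0x1C=28, contrib = 28<<14 = 458752; acc -> 471311, shift -> 21
byte 3=0x7A: payload=0x7A=122, contrib = 122<<21 = 255852544; acc -> 256323855, shift -> 28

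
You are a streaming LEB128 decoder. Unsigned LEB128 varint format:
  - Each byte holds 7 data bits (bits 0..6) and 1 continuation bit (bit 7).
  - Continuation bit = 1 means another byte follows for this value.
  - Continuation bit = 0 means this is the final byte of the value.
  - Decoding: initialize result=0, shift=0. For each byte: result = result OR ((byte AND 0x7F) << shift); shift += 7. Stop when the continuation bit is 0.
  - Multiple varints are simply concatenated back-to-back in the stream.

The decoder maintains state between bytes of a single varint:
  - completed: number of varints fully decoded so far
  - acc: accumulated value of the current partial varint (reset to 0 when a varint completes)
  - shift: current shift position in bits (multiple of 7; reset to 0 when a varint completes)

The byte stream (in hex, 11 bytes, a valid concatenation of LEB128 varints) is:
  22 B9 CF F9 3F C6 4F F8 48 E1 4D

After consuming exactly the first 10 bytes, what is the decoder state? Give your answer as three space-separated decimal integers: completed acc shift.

byte[0]=0x22 cont=0 payload=0x22: varint #1 complete (value=34); reset -> completed=1 acc=0 shift=0
byte[1]=0xB9 cont=1 payload=0x39: acc |= 57<<0 -> completed=1 acc=57 shift=7
byte[2]=0xCF cont=1 payload=0x4F: acc |= 79<<7 -> completed=1 acc=10169 shift=14
byte[3]=0xF9 cont=1 payload=0x79: acc |= 121<<14 -> completed=1 acc=1992633 shift=21
byte[4]=0x3F cont=0 payload=0x3F: varint #2 complete (value=134113209); reset -> completed=2 acc=0 shift=0
byte[5]=0xC6 cont=1 payload=0x46: acc |= 70<<0 -> completed=2 acc=70 shift=7
byte[6]=0x4F cont=0 payload=0x4F: varint #3 complete (value=10182); reset -> completed=3 acc=0 shift=0
byte[7]=0xF8 cont=1 payload=0x78: acc |= 120<<0 -> completed=3 acc=120 shift=7
byte[8]=0x48 cont=0 payload=0x48: varint #4 complete (value=9336); reset -> completed=4 acc=0 shift=0
byte[9]=0xE1 cont=1 payload=0x61: acc |= 97<<0 -> completed=4 acc=97 shift=7

Answer: 4 97 7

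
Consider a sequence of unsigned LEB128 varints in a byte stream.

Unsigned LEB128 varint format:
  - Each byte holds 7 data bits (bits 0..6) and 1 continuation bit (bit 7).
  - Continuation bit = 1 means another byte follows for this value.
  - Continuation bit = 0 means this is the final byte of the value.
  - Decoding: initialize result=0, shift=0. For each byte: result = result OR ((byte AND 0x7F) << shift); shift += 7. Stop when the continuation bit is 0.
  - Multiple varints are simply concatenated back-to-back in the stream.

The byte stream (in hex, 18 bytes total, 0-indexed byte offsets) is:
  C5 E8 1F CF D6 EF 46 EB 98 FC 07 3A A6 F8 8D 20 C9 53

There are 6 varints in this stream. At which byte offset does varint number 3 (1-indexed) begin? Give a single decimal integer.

Answer: 7

Derivation:
  byte[0]=0xC5 cont=1 payload=0x45=69: acc |= 69<<0 -> acc=69 shift=7
  byte[1]=0xE8 cont=1 payload=0x68=104: acc |= 104<<7 -> acc=13381 shift=14
  byte[2]=0x1F cont=0 payload=0x1F=31: acc |= 31<<14 -> acc=521285 shift=21 [end]
Varint 1: bytes[0:3] = C5 E8 1F -> value 521285 (3 byte(s))
  byte[3]=0xCF cont=1 payload=0x4F=79: acc |= 79<<0 -> acc=79 shift=7
  byte[4]=0xD6 cont=1 payload=0x56=86: acc |= 86<<7 -> acc=11087 shift=14
  byte[5]=0xEF cont=1 payload=0x6F=111: acc |= 111<<14 -> acc=1829711 shift=21
  byte[6]=0x46 cont=0 payload=0x46=70: acc |= 70<<21 -> acc=148630351 shift=28 [end]
Varint 2: bytes[3:7] = CF D6 EF 46 -> value 148630351 (4 byte(s))
  byte[7]=0xEB cont=1 payload=0x6B=107: acc |= 107<<0 -> acc=107 shift=7
  byte[8]=0x98 cont=1 payload=0x18=24: acc |= 24<<7 -> acc=3179 shift=14
  byte[9]=0xFC cont=1 payload=0x7C=124: acc |= 124<<14 -> acc=2034795 shift=21
  byte[10]=0x07 cont=0 payload=0x07=7: acc |= 7<<21 -> acc=16714859 shift=28 [end]
Varint 3: bytes[7:11] = EB 98 FC 07 -> value 16714859 (4 byte(s))
  byte[11]=0x3A cont=0 payload=0x3A=58: acc |= 58<<0 -> acc=58 shift=7 [end]
Varint 4: bytes[11:12] = 3A -> value 58 (1 byte(s))
  byte[12]=0xA6 cont=1 payload=0x26=38: acc |= 38<<0 -> acc=38 shift=7
  byte[13]=0xF8 cont=1 payload=0x78=120: acc |= 120<<7 -> acc=15398 shift=14
  byte[14]=0x8D cont=1 payload=0x0D=13: acc |= 13<<14 -> acc=228390 shift=21
  byte[15]=0x20 cont=0 payload=0x20=32: acc |= 32<<21 -> acc=67337254 shift=28 [end]
Varint 5: bytes[12:16] = A6 F8 8D 20 -> value 67337254 (4 byte(s))
  byte[16]=0xC9 cont=1 payload=0x49=73: acc |= 73<<0 -> acc=73 shift=7
  byte[17]=0x53 cont=0 payload=0x53=83: acc |= 83<<7 -> acc=10697 shift=14 [end]
Varint 6: bytes[16:18] = C9 53 -> value 10697 (2 byte(s))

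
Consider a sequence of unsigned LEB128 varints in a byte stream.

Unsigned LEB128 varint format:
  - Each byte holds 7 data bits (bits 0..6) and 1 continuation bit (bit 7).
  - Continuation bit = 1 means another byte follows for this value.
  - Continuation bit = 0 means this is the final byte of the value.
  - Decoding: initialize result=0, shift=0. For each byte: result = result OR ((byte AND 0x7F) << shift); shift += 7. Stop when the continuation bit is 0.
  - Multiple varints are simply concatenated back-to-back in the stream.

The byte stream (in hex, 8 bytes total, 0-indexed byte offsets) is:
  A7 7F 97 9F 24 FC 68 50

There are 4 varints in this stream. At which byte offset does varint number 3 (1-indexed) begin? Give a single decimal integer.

  byte[0]=0xA7 cont=1 payload=0x27=39: acc |= 39<<0 -> acc=39 shift=7
  byte[1]=0x7F cont=0 payload=0x7F=127: acc |= 127<<7 -> acc=16295 shift=14 [end]
Varint 1: bytes[0:2] = A7 7F -> value 16295 (2 byte(s))
  byte[2]=0x97 cont=1 payload=0x17=23: acc |= 23<<0 -> acc=23 shift=7
  byte[3]=0x9F cont=1 payload=0x1F=31: acc |= 31<<7 -> acc=3991 shift=14
  byte[4]=0x24 cont=0 payload=0x24=36: acc |= 36<<14 -> acc=593815 shift=21 [end]
Varint 2: bytes[2:5] = 97 9F 24 -> value 593815 (3 byte(s))
  byte[5]=0xFC cont=1 payload=0x7C=124: acc |= 124<<0 -> acc=124 shift=7
  byte[6]=0x68 cont=0 payload=0x68=104: acc |= 104<<7 -> acc=13436 shift=14 [end]
Varint 3: bytes[5:7] = FC 68 -> value 13436 (2 byte(s))
  byte[7]=0x50 cont=0 payload=0x50=80: acc |= 80<<0 -> acc=80 shift=7 [end]
Varint 4: bytes[7:8] = 50 -> value 80 (1 byte(s))

Answer: 5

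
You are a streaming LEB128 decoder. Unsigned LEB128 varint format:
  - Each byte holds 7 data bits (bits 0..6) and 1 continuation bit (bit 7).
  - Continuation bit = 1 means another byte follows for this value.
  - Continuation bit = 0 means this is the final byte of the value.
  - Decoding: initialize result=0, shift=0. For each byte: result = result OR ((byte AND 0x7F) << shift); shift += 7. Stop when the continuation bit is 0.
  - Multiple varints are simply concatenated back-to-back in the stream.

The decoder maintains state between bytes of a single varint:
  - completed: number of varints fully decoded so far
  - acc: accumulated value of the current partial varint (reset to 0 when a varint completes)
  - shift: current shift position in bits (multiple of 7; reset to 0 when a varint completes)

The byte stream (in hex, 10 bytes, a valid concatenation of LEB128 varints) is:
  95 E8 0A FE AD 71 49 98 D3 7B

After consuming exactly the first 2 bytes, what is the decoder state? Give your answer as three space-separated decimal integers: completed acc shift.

Answer: 0 13333 14

Derivation:
byte[0]=0x95 cont=1 payload=0x15: acc |= 21<<0 -> completed=0 acc=21 shift=7
byte[1]=0xE8 cont=1 payload=0x68: acc |= 104<<7 -> completed=0 acc=13333 shift=14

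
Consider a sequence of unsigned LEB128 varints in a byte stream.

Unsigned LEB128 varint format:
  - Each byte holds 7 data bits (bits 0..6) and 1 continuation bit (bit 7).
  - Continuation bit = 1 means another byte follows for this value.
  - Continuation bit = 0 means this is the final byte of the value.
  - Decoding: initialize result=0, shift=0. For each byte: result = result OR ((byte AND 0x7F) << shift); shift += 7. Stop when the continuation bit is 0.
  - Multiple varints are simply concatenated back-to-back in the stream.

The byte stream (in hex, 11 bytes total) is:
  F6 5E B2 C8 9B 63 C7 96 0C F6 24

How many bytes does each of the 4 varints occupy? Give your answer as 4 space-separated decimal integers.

Answer: 2 4 3 2

Derivation:
  byte[0]=0xF6 cont=1 payload=0x76=118: acc |= 118<<0 -> acc=118 shift=7
  byte[1]=0x5E cont=0 payload=0x5E=94: acc |= 94<<7 -> acc=12150 shift=14 [end]
Varint 1: bytes[0:2] = F6 5E -> value 12150 (2 byte(s))
  byte[2]=0xB2 cont=1 payload=0x32=50: acc |= 50<<0 -> acc=50 shift=7
  byte[3]=0xC8 cont=1 payload=0x48=72: acc |= 72<<7 -> acc=9266 shift=14
  byte[4]=0x9B cont=1 payload=0x1B=27: acc |= 27<<14 -> acc=451634 shift=21
  byte[5]=0x63 cont=0 payload=0x63=99: acc |= 99<<21 -> acc=208069682 shift=28 [end]
Varint 2: bytes[2:6] = B2 C8 9B 63 -> value 208069682 (4 byte(s))
  byte[6]=0xC7 cont=1 payload=0x47=71: acc |= 71<<0 -> acc=71 shift=7
  byte[7]=0x96 cont=1 payload=0x16=22: acc |= 22<<7 -> acc=2887 shift=14
  byte[8]=0x0C cont=0 payload=0x0C=12: acc |= 12<<14 -> acc=199495 shift=21 [end]
Varint 3: bytes[6:9] = C7 96 0C -> value 199495 (3 byte(s))
  byte[9]=0xF6 cont=1 payload=0x76=118: acc |= 118<<0 -> acc=118 shift=7
  byte[10]=0x24 cont=0 payload=0x24=36: acc |= 36<<7 -> acc=4726 shift=14 [end]
Varint 4: bytes[9:11] = F6 24 -> value 4726 (2 byte(s))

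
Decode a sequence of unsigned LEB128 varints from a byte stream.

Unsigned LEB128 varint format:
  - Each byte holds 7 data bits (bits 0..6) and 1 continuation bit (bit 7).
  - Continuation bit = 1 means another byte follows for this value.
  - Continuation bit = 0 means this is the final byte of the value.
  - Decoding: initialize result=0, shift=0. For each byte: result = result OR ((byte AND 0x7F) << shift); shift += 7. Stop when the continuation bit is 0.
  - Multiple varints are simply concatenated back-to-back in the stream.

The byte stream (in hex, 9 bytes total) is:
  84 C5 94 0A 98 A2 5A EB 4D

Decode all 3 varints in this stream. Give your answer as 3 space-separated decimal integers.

  byte[0]=0x84 cont=1 payload=0x04=4: acc |= 4<<0 -> acc=4 shift=7
  byte[1]=0xC5 cont=1 payload=0x45=69: acc |= 69<<7 -> acc=8836 shift=14
  byte[2]=0x94 cont=1 payload=0x14=20: acc |= 20<<14 -> acc=336516 shift=21
  byte[3]=0x0A cont=0 payload=0x0A=10: acc |= 10<<21 -> acc=21308036 shift=28 [end]
Varint 1: bytes[0:4] = 84 C5 94 0A -> value 21308036 (4 byte(s))
  byte[4]=0x98 cont=1 payload=0x18=24: acc |= 24<<0 -> acc=24 shift=7
  byte[5]=0xA2 cont=1 payload=0x22=34: acc |= 34<<7 -> acc=4376 shift=14
  byte[6]=0x5A cont=0 payload=0x5A=90: acc |= 90<<14 -> acc=1478936 shift=21 [end]
Varint 2: bytes[4:7] = 98 A2 5A -> value 1478936 (3 byte(s))
  byte[7]=0xEB cont=1 payload=0x6B=107: acc |= 107<<0 -> acc=107 shift=7
  byte[8]=0x4D cont=0 payload=0x4D=77: acc |= 77<<7 -> acc=9963 shift=14 [end]
Varint 3: bytes[7:9] = EB 4D -> value 9963 (2 byte(s))

Answer: 21308036 1478936 9963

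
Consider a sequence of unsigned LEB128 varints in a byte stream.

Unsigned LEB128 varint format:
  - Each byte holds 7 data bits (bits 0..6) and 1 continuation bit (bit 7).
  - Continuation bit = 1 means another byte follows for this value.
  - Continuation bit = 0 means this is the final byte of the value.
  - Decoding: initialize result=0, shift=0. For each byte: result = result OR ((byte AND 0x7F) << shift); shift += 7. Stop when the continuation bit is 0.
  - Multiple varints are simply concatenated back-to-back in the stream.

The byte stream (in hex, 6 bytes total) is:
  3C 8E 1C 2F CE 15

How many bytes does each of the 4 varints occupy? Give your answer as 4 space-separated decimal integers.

Answer: 1 2 1 2

Derivation:
  byte[0]=0x3C cont=0 payload=0x3C=60: acc |= 60<<0 -> acc=60 shift=7 [end]
Varint 1: bytes[0:1] = 3C -> value 60 (1 byte(s))
  byte[1]=0x8E cont=1 payload=0x0E=14: acc |= 14<<0 -> acc=14 shift=7
  byte[2]=0x1C cont=0 payload=0x1C=28: acc |= 28<<7 -> acc=3598 shift=14 [end]
Varint 2: bytes[1:3] = 8E 1C -> value 3598 (2 byte(s))
  byte[3]=0x2F cont=0 payload=0x2F=47: acc |= 47<<0 -> acc=47 shift=7 [end]
Varint 3: bytes[3:4] = 2F -> value 47 (1 byte(s))
  byte[4]=0xCE cont=1 payload=0x4E=78: acc |= 78<<0 -> acc=78 shift=7
  byte[5]=0x15 cont=0 payload=0x15=21: acc |= 21<<7 -> acc=2766 shift=14 [end]
Varint 4: bytes[4:6] = CE 15 -> value 2766 (2 byte(s))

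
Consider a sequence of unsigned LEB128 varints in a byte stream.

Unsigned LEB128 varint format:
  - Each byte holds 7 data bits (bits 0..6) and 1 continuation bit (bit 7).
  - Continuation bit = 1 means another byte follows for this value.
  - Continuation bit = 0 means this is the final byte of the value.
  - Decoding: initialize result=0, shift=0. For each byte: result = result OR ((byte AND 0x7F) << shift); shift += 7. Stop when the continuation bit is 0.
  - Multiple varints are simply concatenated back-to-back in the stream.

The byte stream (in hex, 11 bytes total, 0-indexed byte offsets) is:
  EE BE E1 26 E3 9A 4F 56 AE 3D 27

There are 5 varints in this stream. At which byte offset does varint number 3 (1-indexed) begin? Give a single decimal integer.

  byte[0]=0xEE cont=1 payload=0x6E=110: acc |= 110<<0 -> acc=110 shift=7
  byte[1]=0xBE cont=1 payload=0x3E=62: acc |= 62<<7 -> acc=8046 shift=14
  byte[2]=0xE1 cont=1 payload=0x61=97: acc |= 97<<14 -> acc=1597294 shift=21
  byte[3]=0x26 cont=0 payload=0x26=38: acc |= 38<<21 -> acc=81289070 shift=28 [end]
Varint 1: bytes[0:4] = EE BE E1 26 -> value 81289070 (4 byte(s))
  byte[4]=0xE3 cont=1 payload=0x63=99: acc |= 99<<0 -> acc=99 shift=7
  byte[5]=0x9A cont=1 payload=0x1A=26: acc |= 26<<7 -> acc=3427 shift=14
  byte[6]=0x4F cont=0 payload=0x4F=79: acc |= 79<<14 -> acc=1297763 shift=21 [end]
Varint 2: bytes[4:7] = E3 9A 4F -> value 1297763 (3 byte(s))
  byte[7]=0x56 cont=0 payload=0x56=86: acc |= 86<<0 -> acc=86 shift=7 [end]
Varint 3: bytes[7:8] = 56 -> value 86 (1 byte(s))
  byte[8]=0xAE cont=1 payload=0x2E=46: acc |= 46<<0 -> acc=46 shift=7
  byte[9]=0x3D cont=0 payload=0x3D=61: acc |= 61<<7 -> acc=7854 shift=14 [end]
Varint 4: bytes[8:10] = AE 3D -> value 7854 (2 byte(s))
  byte[10]=0x27 cont=0 payload=0x27=39: acc |= 39<<0 -> acc=39 shift=7 [end]
Varint 5: bytes[10:11] = 27 -> value 39 (1 byte(s))

Answer: 7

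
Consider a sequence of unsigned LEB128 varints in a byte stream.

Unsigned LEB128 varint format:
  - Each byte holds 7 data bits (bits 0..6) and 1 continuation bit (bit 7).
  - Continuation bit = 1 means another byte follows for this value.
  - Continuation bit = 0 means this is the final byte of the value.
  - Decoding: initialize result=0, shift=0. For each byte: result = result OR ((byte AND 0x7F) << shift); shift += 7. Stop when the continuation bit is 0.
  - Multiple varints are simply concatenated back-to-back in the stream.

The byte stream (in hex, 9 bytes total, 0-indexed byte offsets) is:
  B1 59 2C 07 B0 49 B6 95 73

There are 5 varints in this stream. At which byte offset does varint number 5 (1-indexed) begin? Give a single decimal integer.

Answer: 6

Derivation:
  byte[0]=0xB1 cont=1 payload=0x31=49: acc |= 49<<0 -> acc=49 shift=7
  byte[1]=0x59 cont=0 payload=0x59=89: acc |= 89<<7 -> acc=11441 shift=14 [end]
Varint 1: bytes[0:2] = B1 59 -> value 11441 (2 byte(s))
  byte[2]=0x2C cont=0 payload=0x2C=44: acc |= 44<<0 -> acc=44 shift=7 [end]
Varint 2: bytes[2:3] = 2C -> value 44 (1 byte(s))
  byte[3]=0x07 cont=0 payload=0x07=7: acc |= 7<<0 -> acc=7 shift=7 [end]
Varint 3: bytes[3:4] = 07 -> value 7 (1 byte(s))
  byte[4]=0xB0 cont=1 payload=0x30=48: acc |= 48<<0 -> acc=48 shift=7
  byte[5]=0x49 cont=0 payload=0x49=73: acc |= 73<<7 -> acc=9392 shift=14 [end]
Varint 4: bytes[4:6] = B0 49 -> value 9392 (2 byte(s))
  byte[6]=0xB6 cont=1 payload=0x36=54: acc |= 54<<0 -> acc=54 shift=7
  byte[7]=0x95 cont=1 payload=0x15=21: acc |= 21<<7 -> acc=2742 shift=14
  byte[8]=0x73 cont=0 payload=0x73=115: acc |= 115<<14 -> acc=1886902 shift=21 [end]
Varint 5: bytes[6:9] = B6 95 73 -> value 1886902 (3 byte(s))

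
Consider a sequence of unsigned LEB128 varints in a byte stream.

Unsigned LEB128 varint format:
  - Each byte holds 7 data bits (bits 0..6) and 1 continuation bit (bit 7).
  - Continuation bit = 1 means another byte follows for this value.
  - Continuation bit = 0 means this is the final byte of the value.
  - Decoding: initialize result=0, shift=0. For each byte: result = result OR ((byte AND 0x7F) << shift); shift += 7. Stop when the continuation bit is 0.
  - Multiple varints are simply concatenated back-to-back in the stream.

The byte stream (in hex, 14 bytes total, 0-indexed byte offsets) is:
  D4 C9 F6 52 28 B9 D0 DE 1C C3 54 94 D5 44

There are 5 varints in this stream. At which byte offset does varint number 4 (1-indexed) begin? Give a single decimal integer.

Answer: 9

Derivation:
  byte[0]=0xD4 cont=1 payload=0x54=84: acc |= 84<<0 -> acc=84 shift=7
  byte[1]=0xC9 cont=1 payload=0x49=73: acc |= 73<<7 -> acc=9428 shift=14
  byte[2]=0xF6 cont=1 payload=0x76=118: acc |= 118<<14 -> acc=1942740 shift=21
  byte[3]=0x52 cont=0 payload=0x52=82: acc |= 82<<21 -> acc=173909204 shift=28 [end]
Varint 1: bytes[0:4] = D4 C9 F6 52 -> value 173909204 (4 byte(s))
  byte[4]=0x28 cont=0 payload=0x28=40: acc |= 40<<0 -> acc=40 shift=7 [end]
Varint 2: bytes[4:5] = 28 -> value 40 (1 byte(s))
  byte[5]=0xB9 cont=1 payload=0x39=57: acc |= 57<<0 -> acc=57 shift=7
  byte[6]=0xD0 cont=1 payload=0x50=80: acc |= 80<<7 -> acc=10297 shift=14
  byte[7]=0xDE cont=1 payload=0x5E=94: acc |= 94<<14 -> acc=1550393 shift=21
  byte[8]=0x1C cont=0 payload=0x1C=28: acc |= 28<<21 -> acc=60270649 shift=28 [end]
Varint 3: bytes[5:9] = B9 D0 DE 1C -> value 60270649 (4 byte(s))
  byte[9]=0xC3 cont=1 payload=0x43=67: acc |= 67<<0 -> acc=67 shift=7
  byte[10]=0x54 cont=0 payload=0x54=84: acc |= 84<<7 -> acc=10819 shift=14 [end]
Varint 4: bytes[9:11] = C3 54 -> value 10819 (2 byte(s))
  byte[11]=0x94 cont=1 payload=0x14=20: acc |= 20<<0 -> acc=20 shift=7
  byte[12]=0xD5 cont=1 payload=0x55=85: acc |= 85<<7 -> acc=10900 shift=14
  byte[13]=0x44 cont=0 payload=0x44=68: acc |= 68<<14 -> acc=1125012 shift=21 [end]
Varint 5: bytes[11:14] = 94 D5 44 -> value 1125012 (3 byte(s))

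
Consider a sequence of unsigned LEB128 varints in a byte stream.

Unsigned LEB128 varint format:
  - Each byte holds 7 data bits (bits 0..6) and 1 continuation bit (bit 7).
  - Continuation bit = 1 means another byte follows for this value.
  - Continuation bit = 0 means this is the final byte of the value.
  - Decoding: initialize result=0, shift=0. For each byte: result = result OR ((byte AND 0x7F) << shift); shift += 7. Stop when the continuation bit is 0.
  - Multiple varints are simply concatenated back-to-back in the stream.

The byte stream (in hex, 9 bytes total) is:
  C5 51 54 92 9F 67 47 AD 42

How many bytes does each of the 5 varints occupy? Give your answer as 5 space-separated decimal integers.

  byte[0]=0xC5 cont=1 payload=0x45=69: acc |= 69<<0 -> acc=69 shift=7
  byte[1]=0x51 cont=0 payload=0x51=81: acc |= 81<<7 -> acc=10437 shift=14 [end]
Varint 1: bytes[0:2] = C5 51 -> value 10437 (2 byte(s))
  byte[2]=0x54 cont=0 payload=0x54=84: acc |= 84<<0 -> acc=84 shift=7 [end]
Varint 2: bytes[2:3] = 54 -> value 84 (1 byte(s))
  byte[3]=0x92 cont=1 payload=0x12=18: acc |= 18<<0 -> acc=18 shift=7
  byte[4]=0x9F cont=1 payload=0x1F=31: acc |= 31<<7 -> acc=3986 shift=14
  byte[5]=0x67 cont=0 payload=0x67=103: acc |= 103<<14 -> acc=1691538 shift=21 [end]
Varint 3: bytes[3:6] = 92 9F 67 -> value 1691538 (3 byte(s))
  byte[6]=0x47 cont=0 payload=0x47=71: acc |= 71<<0 -> acc=71 shift=7 [end]
Varint 4: bytes[6:7] = 47 -> value 71 (1 byte(s))
  byte[7]=0xAD cont=1 payload=0x2D=45: acc |= 45<<0 -> acc=45 shift=7
  byte[8]=0x42 cont=0 payload=0x42=66: acc |= 66<<7 -> acc=8493 shift=14 [end]
Varint 5: bytes[7:9] = AD 42 -> value 8493 (2 byte(s))

Answer: 2 1 3 1 2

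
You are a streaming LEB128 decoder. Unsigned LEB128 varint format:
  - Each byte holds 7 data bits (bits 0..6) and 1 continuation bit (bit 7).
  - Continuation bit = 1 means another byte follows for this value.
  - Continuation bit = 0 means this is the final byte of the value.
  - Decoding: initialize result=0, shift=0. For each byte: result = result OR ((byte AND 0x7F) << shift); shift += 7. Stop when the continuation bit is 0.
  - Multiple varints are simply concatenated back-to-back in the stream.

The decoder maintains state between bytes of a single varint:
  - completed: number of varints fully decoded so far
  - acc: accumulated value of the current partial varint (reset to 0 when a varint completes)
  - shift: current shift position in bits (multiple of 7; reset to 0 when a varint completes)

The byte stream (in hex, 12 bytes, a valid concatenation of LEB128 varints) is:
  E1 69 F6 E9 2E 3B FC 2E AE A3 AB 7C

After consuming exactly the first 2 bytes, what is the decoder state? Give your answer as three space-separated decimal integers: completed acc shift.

Answer: 1 0 0

Derivation:
byte[0]=0xE1 cont=1 payload=0x61: acc |= 97<<0 -> completed=0 acc=97 shift=7
byte[1]=0x69 cont=0 payload=0x69: varint #1 complete (value=13537); reset -> completed=1 acc=0 shift=0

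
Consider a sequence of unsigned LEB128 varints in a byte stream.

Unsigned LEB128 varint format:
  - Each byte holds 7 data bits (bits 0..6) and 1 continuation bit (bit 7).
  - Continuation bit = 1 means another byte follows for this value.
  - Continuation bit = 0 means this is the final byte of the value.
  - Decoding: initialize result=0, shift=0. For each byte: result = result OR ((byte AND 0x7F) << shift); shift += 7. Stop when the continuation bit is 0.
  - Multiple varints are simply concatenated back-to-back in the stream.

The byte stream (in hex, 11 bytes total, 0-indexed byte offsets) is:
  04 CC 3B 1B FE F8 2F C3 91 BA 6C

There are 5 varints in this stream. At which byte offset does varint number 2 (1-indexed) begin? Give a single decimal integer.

Answer: 1

Derivation:
  byte[0]=0x04 cont=0 payload=0x04=4: acc |= 4<<0 -> acc=4 shift=7 [end]
Varint 1: bytes[0:1] = 04 -> value 4 (1 byte(s))
  byte[1]=0xCC cont=1 payload=0x4C=76: acc |= 76<<0 -> acc=76 shift=7
  byte[2]=0x3B cont=0 payload=0x3B=59: acc |= 59<<7 -> acc=7628 shift=14 [end]
Varint 2: bytes[1:3] = CC 3B -> value 7628 (2 byte(s))
  byte[3]=0x1B cont=0 payload=0x1B=27: acc |= 27<<0 -> acc=27 shift=7 [end]
Varint 3: bytes[3:4] = 1B -> value 27 (1 byte(s))
  byte[4]=0xFE cont=1 payload=0x7E=126: acc |= 126<<0 -> acc=126 shift=7
  byte[5]=0xF8 cont=1 payload=0x78=120: acc |= 120<<7 -> acc=15486 shift=14
  byte[6]=0x2F cont=0 payload=0x2F=47: acc |= 47<<14 -> acc=785534 shift=21 [end]
Varint 4: bytes[4:7] = FE F8 2F -> value 785534 (3 byte(s))
  byte[7]=0xC3 cont=1 payload=0x43=67: acc |= 67<<0 -> acc=67 shift=7
  byte[8]=0x91 cont=1 payload=0x11=17: acc |= 17<<7 -> acc=2243 shift=14
  byte[9]=0xBA cont=1 payload=0x3A=58: acc |= 58<<14 -> acc=952515 shift=21
  byte[10]=0x6C cont=0 payload=0x6C=108: acc |= 108<<21 -> acc=227444931 shift=28 [end]
Varint 5: bytes[7:11] = C3 91 BA 6C -> value 227444931 (4 byte(s))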